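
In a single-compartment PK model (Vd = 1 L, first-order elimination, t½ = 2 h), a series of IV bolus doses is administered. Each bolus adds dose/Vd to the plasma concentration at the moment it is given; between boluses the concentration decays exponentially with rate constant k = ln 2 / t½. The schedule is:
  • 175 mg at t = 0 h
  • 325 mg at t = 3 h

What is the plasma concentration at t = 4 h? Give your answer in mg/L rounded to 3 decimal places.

k = ln 2 / 2 = 0.34657 per h
Dose 1 (175 mg at t=0 h): 175·exp(−0.34657·4) = 43.750 mg/L
Dose 2 (325 mg at t=3 h): 325·exp(−0.34657·1) = 229.810 mg/L
C(4) = 43.750 + 229.810 = 273.560 mg/L

273.560 mg/L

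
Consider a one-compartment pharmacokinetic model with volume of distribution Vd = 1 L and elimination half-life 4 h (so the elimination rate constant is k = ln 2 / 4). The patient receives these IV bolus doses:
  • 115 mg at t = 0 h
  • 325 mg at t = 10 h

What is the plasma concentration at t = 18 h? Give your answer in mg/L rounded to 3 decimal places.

86.332 mg/L

k = ln 2 / 4 = 0.17329 per h
Dose 1 (115 mg at t=0 h): 115·exp(−0.17329·18) = 5.082 mg/L
Dose 2 (325 mg at t=10 h): 325·exp(−0.17329·8) = 81.250 mg/L
C(18) = 5.082 + 81.250 = 86.332 mg/L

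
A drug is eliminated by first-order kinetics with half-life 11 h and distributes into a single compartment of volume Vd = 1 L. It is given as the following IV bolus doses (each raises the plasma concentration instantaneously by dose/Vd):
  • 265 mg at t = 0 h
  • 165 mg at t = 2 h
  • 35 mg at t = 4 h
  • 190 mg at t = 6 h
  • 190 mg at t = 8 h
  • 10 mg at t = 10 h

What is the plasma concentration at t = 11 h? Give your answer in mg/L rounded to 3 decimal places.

553.910 mg/L

k = ln 2 / 11 = 0.06301 per h
Dose 1 (265 mg at t=0 h): 265·exp(−0.06301·11) = 132.500 mg/L
Dose 2 (165 mg at t=2 h): 165·exp(−0.06301·9) = 93.581 mg/L
Dose 3 (35 mg at t=4 h): 35·exp(−0.06301·7) = 22.517 mg/L
Dose 4 (190 mg at t=6 h): 190·exp(−0.06301·5) = 138.651 mg/L
Dose 5 (190 mg at t=8 h): 190·exp(−0.06301·3) = 157.273 mg/L
Dose 6 (10 mg at t=10 h): 10·exp(−0.06301·1) = 9.389 mg/L
C(11) = 132.500 + 93.581 + 22.517 + 138.651 + 157.273 + 9.389 = 553.910 mg/L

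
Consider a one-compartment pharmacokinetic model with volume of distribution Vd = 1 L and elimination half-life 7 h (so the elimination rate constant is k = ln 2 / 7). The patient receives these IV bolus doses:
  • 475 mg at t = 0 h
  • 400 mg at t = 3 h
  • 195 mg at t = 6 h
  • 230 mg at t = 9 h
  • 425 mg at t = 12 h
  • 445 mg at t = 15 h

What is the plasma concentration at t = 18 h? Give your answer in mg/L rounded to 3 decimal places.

889.503 mg/L

k = ln 2 / 7 = 0.09902 per h
Dose 1 (475 mg at t=0 h): 475·exp(−0.09902·18) = 79.913 mg/L
Dose 2 (400 mg at t=3 h): 400·exp(−0.09902·15) = 90.572 mg/L
Dose 3 (195 mg at t=6 h): 195·exp(−0.09902·12) = 59.427 mg/L
Dose 4 (230 mg at t=9 h): 230·exp(−0.09902·9) = 94.339 mg/L
Dose 5 (425 mg at t=12 h): 425·exp(−0.09902·6) = 234.619 mg/L
Dose 6 (445 mg at t=15 h): 445·exp(−0.09902·3) = 330.634 mg/L
C(18) = 79.913 + 90.572 + 59.427 + 94.339 + 234.619 + 330.634 = 889.503 mg/L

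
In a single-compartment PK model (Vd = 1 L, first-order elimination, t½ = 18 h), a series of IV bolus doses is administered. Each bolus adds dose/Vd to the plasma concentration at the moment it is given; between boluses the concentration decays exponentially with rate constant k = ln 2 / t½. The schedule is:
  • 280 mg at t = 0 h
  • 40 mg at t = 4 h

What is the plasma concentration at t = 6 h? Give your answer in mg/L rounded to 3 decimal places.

259.271 mg/L

k = ln 2 / 18 = 0.03851 per h
Dose 1 (280 mg at t=0 h): 280·exp(−0.03851·6) = 222.236 mg/L
Dose 2 (40 mg at t=4 h): 40·exp(−0.03851·2) = 37.035 mg/L
C(6) = 222.236 + 37.035 = 259.271 mg/L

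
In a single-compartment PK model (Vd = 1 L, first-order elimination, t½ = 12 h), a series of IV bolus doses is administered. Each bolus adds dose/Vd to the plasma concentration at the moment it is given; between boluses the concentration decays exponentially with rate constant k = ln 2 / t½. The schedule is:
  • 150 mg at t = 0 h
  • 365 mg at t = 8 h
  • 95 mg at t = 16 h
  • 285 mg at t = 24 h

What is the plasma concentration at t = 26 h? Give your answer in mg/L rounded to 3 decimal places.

469.679 mg/L

k = ln 2 / 12 = 0.05776 per h
Dose 1 (150 mg at t=0 h): 150·exp(−0.05776·26) = 33.409 mg/L
Dose 2 (365 mg at t=8 h): 365·exp(−0.05776·18) = 129.047 mg/L
Dose 3 (95 mg at t=16 h): 95·exp(−0.05776·10) = 53.317 mg/L
Dose 4 (285 mg at t=24 h): 285·exp(−0.05776·2) = 253.906 mg/L
C(26) = 33.409 + 129.047 + 53.317 + 253.906 = 469.679 mg/L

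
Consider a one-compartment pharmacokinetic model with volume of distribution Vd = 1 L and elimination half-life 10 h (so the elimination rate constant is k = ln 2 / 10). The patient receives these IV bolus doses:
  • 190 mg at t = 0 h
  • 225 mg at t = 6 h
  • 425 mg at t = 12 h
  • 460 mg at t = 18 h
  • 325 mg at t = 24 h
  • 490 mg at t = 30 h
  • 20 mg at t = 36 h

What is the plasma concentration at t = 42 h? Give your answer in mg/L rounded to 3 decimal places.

k = ln 2 / 10 = 0.06931 per h
Dose 1 (190 mg at t=0 h): 190·exp(−0.06931·42) = 10.338 mg/L
Dose 2 (225 mg at t=6 h): 225·exp(−0.06931·36) = 18.556 mg/L
Dose 3 (425 mg at t=12 h): 425·exp(−0.06931·30) = 53.125 mg/L
Dose 4 (460 mg at t=18 h): 460·exp(−0.06931·24) = 87.154 mg/L
Dose 5 (325 mg at t=24 h): 325·exp(−0.06931·18) = 93.332 mg/L
Dose 6 (490 mg at t=30 h): 490·exp(−0.06931·12) = 213.285 mg/L
Dose 7 (20 mg at t=36 h): 20·exp(−0.06931·6) = 13.195 mg/L
C(42) = 10.338 + 18.556 + 53.125 + 87.154 + 93.332 + 213.285 + 13.195 = 488.984 mg/L

488.984 mg/L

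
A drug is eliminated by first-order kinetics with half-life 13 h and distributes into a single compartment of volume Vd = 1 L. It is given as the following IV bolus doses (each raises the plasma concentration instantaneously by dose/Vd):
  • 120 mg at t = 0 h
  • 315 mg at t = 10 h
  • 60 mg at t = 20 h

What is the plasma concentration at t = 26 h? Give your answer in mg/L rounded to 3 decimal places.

207.791 mg/L

k = ln 2 / 13 = 0.05332 per h
Dose 1 (120 mg at t=0 h): 120·exp(−0.05332·26) = 30.000 mg/L
Dose 2 (315 mg at t=10 h): 315·exp(−0.05332·16) = 134.218 mg/L
Dose 3 (60 mg at t=20 h): 60·exp(−0.05332·6) = 43.573 mg/L
C(26) = 30.000 + 134.218 + 43.573 = 207.791 mg/L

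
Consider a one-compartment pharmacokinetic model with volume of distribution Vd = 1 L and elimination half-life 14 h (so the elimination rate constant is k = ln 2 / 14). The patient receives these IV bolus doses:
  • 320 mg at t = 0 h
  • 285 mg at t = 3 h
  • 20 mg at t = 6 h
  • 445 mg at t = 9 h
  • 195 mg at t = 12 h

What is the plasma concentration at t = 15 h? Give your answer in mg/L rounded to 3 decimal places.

k = ln 2 / 14 = 0.04951 per h
Dose 1 (320 mg at t=0 h): 320·exp(−0.04951·15) = 152.271 mg/L
Dose 2 (285 mg at t=3 h): 285·exp(−0.04951·12) = 157.333 mg/L
Dose 3 (20 mg at t=6 h): 20·exp(−0.04951·9) = 12.809 mg/L
Dose 4 (445 mg at t=9 h): 445·exp(−0.04951·6) = 330.634 mg/L
Dose 5 (195 mg at t=12 h): 195·exp(−0.04951·3) = 168.085 mg/L
C(15) = 152.271 + 157.333 + 12.809 + 330.634 + 168.085 = 821.131 mg/L

821.131 mg/L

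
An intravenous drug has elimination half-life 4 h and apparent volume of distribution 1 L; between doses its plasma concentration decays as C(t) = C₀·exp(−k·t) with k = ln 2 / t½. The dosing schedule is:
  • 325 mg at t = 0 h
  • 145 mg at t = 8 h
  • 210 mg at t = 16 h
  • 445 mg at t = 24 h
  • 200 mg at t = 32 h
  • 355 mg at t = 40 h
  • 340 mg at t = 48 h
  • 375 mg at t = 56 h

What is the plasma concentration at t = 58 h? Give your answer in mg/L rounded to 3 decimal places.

k = ln 2 / 4 = 0.17329 per h
Dose 1 (325 mg at t=0 h): 325·exp(−0.17329·58) = 0.014 mg/L
Dose 2 (145 mg at t=8 h): 145·exp(−0.17329·50) = 0.025 mg/L
Dose 3 (210 mg at t=16 h): 210·exp(−0.17329·42) = 0.145 mg/L
Dose 4 (445 mg at t=24 h): 445·exp(−0.17329·34) = 1.229 mg/L
Dose 5 (200 mg at t=32 h): 200·exp(−0.17329·26) = 2.210 mg/L
Dose 6 (355 mg at t=40 h): 355·exp(−0.17329·18) = 15.689 mg/L
Dose 7 (340 mg at t=48 h): 340·exp(−0.17329·10) = 60.104 mg/L
Dose 8 (375 mg at t=56 h): 375·exp(−0.17329·2) = 265.165 mg/L
C(58) = 0.014 + 0.025 + 0.145 + 1.229 + 2.210 + 15.689 + 60.104 + 265.165 = 344.581 mg/L

344.581 mg/L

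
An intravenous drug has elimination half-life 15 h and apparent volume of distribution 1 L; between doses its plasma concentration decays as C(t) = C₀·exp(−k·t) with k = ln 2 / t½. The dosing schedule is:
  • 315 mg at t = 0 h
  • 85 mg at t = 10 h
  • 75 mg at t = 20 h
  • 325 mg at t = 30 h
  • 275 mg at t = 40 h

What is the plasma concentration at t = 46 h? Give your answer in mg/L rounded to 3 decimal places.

439.831 mg/L

k = ln 2 / 15 = 0.04621 per h
Dose 1 (315 mg at t=0 h): 315·exp(−0.04621·46) = 37.597 mg/L
Dose 2 (85 mg at t=10 h): 85·exp(−0.04621·36) = 16.104 mg/L
Dose 3 (75 mg at t=20 h): 75·exp(−0.04621·26) = 22.557 mg/L
Dose 4 (325 mg at t=30 h): 325·exp(−0.04621·16) = 155.162 mg/L
Dose 5 (275 mg at t=40 h): 275·exp(−0.04621·6) = 208.411 mg/L
C(46) = 37.597 + 16.104 + 22.557 + 155.162 + 208.411 = 439.831 mg/L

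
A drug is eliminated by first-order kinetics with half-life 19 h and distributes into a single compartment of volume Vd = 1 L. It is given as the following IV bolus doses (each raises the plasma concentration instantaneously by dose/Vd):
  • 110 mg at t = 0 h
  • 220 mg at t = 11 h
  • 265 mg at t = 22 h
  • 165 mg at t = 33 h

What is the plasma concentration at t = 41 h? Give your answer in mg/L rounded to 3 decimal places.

354.024 mg/L

k = ln 2 / 19 = 0.03648 per h
Dose 1 (110 mg at t=0 h): 110·exp(−0.03648·41) = 24.649 mg/L
Dose 2 (220 mg at t=11 h): 220·exp(−0.03648·30) = 73.640 mg/L
Dose 3 (265 mg at t=22 h): 265·exp(−0.03648·19) = 132.500 mg/L
Dose 4 (165 mg at t=33 h): 165·exp(−0.03648·8) = 123.235 mg/L
C(41) = 24.649 + 73.640 + 132.500 + 123.235 = 354.024 mg/L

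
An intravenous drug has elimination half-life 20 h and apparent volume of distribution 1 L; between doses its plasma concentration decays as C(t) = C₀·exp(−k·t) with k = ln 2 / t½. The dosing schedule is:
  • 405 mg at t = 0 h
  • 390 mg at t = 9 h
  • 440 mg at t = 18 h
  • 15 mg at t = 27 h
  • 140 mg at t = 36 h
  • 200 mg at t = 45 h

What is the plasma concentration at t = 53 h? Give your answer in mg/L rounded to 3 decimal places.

515.550 mg/L

k = ln 2 / 20 = 0.03466 per h
Dose 1 (405 mg at t=0 h): 405·exp(−0.03466·53) = 64.525 mg/L
Dose 2 (390 mg at t=9 h): 390·exp(−0.03466·44) = 84.879 mg/L
Dose 3 (440 mg at t=18 h): 440·exp(−0.03466·35) = 130.813 mg/L
Dose 4 (15 mg at t=27 h): 15·exp(−0.03466·26) = 6.092 mg/L
Dose 5 (140 mg at t=36 h): 140·exp(−0.03466·17) = 77.670 mg/L
Dose 6 (200 mg at t=45 h): 200·exp(−0.03466·8) = 151.572 mg/L
C(53) = 64.525 + 84.879 + 130.813 + 6.092 + 77.670 + 151.572 = 515.550 mg/L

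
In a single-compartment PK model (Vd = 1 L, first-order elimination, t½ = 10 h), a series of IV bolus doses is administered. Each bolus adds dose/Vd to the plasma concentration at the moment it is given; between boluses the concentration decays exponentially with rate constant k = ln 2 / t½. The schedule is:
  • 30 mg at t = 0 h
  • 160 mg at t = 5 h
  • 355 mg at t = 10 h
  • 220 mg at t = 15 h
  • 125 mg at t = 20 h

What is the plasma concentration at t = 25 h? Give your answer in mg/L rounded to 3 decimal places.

369.203 mg/L

k = ln 2 / 10 = 0.06931 per h
Dose 1 (30 mg at t=0 h): 30·exp(−0.06931·25) = 5.303 mg/L
Dose 2 (160 mg at t=5 h): 160·exp(−0.06931·20) = 40.000 mg/L
Dose 3 (355 mg at t=10 h): 355·exp(−0.06931·15) = 125.511 mg/L
Dose 4 (220 mg at t=15 h): 220·exp(−0.06931·10) = 110.000 mg/L
Dose 5 (125 mg at t=20 h): 125·exp(−0.06931·5) = 88.388 mg/L
C(25) = 5.303 + 40.000 + 125.511 + 110.000 + 88.388 = 369.203 mg/L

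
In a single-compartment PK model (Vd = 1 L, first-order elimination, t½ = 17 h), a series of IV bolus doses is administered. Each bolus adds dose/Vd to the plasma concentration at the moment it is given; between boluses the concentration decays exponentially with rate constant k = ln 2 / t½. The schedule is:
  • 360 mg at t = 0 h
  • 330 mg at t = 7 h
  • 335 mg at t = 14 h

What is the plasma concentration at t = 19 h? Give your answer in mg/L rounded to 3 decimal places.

641.433 mg/L

k = ln 2 / 17 = 0.04077 per h
Dose 1 (360 mg at t=0 h): 360·exp(−0.04077·19) = 165.904 mg/L
Dose 2 (330 mg at t=7 h): 330·exp(−0.04077·12) = 202.312 mg/L
Dose 3 (335 mg at t=14 h): 335·exp(−0.04077·5) = 273.216 mg/L
C(19) = 165.904 + 202.312 + 273.216 = 641.433 mg/L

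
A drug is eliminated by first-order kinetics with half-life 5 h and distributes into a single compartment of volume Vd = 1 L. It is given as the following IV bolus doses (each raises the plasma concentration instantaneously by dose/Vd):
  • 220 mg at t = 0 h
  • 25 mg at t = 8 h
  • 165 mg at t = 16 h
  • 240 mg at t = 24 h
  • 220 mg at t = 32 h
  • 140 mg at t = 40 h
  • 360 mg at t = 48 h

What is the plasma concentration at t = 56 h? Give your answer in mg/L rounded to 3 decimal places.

k = ln 2 / 5 = 0.13863 per h
Dose 1 (220 mg at t=0 h): 220·exp(−0.13863·56) = 0.094 mg/L
Dose 2 (25 mg at t=8 h): 25·exp(−0.13863·48) = 0.032 mg/L
Dose 3 (165 mg at t=16 h): 165·exp(−0.13863·40) = 0.645 mg/L
Dose 4 (240 mg at t=24 h): 240·exp(−0.13863·32) = 2.842 mg/L
Dose 5 (220 mg at t=32 h): 220·exp(−0.13863·24) = 7.897 mg/L
Dose 6 (140 mg at t=40 h): 140·exp(−0.13863·16) = 15.235 mg/L
Dose 7 (360 mg at t=48 h): 360·exp(−0.13863·8) = 118.756 mg/L
C(56) = 0.094 + 0.032 + 0.645 + 2.842 + 7.897 + 15.235 + 118.756 = 145.500 mg/L

145.500 mg/L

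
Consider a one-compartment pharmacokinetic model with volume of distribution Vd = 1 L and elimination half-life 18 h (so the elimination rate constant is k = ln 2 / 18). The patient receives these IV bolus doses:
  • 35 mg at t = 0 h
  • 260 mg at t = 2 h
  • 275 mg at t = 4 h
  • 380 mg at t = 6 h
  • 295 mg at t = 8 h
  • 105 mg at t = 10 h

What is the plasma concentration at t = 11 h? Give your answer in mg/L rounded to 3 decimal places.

k = ln 2 / 18 = 0.03851 per h
Dose 1 (35 mg at t=0 h): 35·exp(−0.03851·11) = 22.914 mg/L
Dose 2 (260 mg at t=2 h): 260·exp(−0.03851·9) = 183.848 mg/L
Dose 3 (275 mg at t=4 h): 275·exp(−0.03851·7) = 210.022 mg/L
Dose 4 (380 mg at t=6 h): 380·exp(−0.03851·5) = 313.447 mg/L
Dose 5 (295 mg at t=8 h): 295·exp(−0.03851·3) = 262.815 mg/L
Dose 6 (105 mg at t=10 h): 105·exp(−0.03851·1) = 101.034 mg/L
C(11) = 22.914 + 183.848 + 210.022 + 313.447 + 262.815 + 101.034 = 1094.080 mg/L

1094.080 mg/L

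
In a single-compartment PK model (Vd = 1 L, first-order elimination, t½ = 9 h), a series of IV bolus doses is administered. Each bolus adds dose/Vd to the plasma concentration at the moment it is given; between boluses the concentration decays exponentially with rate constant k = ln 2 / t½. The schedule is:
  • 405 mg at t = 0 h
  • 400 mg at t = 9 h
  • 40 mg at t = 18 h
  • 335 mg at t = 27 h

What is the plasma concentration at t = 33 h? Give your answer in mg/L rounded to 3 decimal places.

k = ln 2 / 9 = 0.07702 per h
Dose 1 (405 mg at t=0 h): 405·exp(−0.07702·33) = 31.892 mg/L
Dose 2 (400 mg at t=9 h): 400·exp(−0.07702·24) = 62.996 mg/L
Dose 3 (40 mg at t=18 h): 40·exp(−0.07702·15) = 12.599 mg/L
Dose 4 (335 mg at t=27 h): 335·exp(−0.07702·6) = 211.037 mg/L
C(33) = 31.892 + 62.996 + 12.599 + 211.037 = 318.524 mg/L

318.524 mg/L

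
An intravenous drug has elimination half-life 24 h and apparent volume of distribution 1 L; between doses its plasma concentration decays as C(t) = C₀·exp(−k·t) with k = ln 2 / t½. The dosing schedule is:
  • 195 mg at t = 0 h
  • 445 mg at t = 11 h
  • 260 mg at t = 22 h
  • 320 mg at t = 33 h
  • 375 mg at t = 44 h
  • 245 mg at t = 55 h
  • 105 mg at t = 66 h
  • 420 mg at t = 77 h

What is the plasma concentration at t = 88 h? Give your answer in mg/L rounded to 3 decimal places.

728.507 mg/L

k = ln 2 / 24 = 0.02888 per h
Dose 1 (195 mg at t=0 h): 195·exp(−0.02888·88) = 15.355 mg/L
Dose 2 (445 mg at t=11 h): 445·exp(−0.02888·77) = 48.145 mg/L
Dose 3 (260 mg at t=22 h): 260·exp(−0.02888·66) = 38.649 mg/L
Dose 4 (320 mg at t=33 h): 320·exp(−0.02888·55) = 65.357 mg/L
Dose 5 (375 mg at t=44 h): 375·exp(−0.02888·44) = 105.231 mg/L
Dose 6 (245 mg at t=55 h): 245·exp(−0.02888·33) = 94.460 mg/L
Dose 7 (105 mg at t=66 h): 105·exp(−0.02888·22) = 55.622 mg/L
Dose 8 (420 mg at t=77 h): 420·exp(−0.02888·11) = 305.687 mg/L
C(88) = 15.355 + 48.145 + 38.649 + 65.357 + 105.231 + 94.460 + 55.622 + 305.687 = 728.507 mg/L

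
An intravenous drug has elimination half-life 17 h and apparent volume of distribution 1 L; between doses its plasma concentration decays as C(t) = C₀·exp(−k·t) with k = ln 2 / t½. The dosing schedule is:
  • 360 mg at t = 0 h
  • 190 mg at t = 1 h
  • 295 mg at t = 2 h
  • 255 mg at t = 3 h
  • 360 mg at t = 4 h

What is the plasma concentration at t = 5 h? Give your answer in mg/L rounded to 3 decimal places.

k = ln 2 / 17 = 0.04077 per h
Dose 1 (360 mg at t=0 h): 360·exp(−0.04077·5) = 293.606 mg/L
Dose 2 (190 mg at t=1 h): 190·exp(−0.04077·4) = 161.407 mg/L
Dose 3 (295 mg at t=2 h): 295·exp(−0.04077·3) = 261.035 mg/L
Dose 4 (255 mg at t=3 h): 255·exp(−0.04077·2) = 235.031 mg/L
Dose 5 (360 mg at t=4 h): 360·exp(−0.04077·1) = 345.617 mg/L
C(5) = 293.606 + 161.407 + 261.035 + 235.031 + 345.617 = 1296.696 mg/L

1296.696 mg/L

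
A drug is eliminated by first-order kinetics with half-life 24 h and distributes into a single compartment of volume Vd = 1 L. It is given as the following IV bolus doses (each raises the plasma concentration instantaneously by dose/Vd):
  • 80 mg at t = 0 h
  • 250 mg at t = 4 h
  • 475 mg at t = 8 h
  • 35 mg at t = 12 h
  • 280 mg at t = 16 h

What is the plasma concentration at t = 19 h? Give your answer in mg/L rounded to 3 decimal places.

k = ln 2 / 24 = 0.02888 per h
Dose 1 (80 mg at t=0 h): 80·exp(−0.02888·19) = 46.214 mg/L
Dose 2 (250 mg at t=4 h): 250·exp(−0.02888·15) = 162.105 mg/L
Dose 3 (475 mg at t=8 h): 475·exp(−0.02888·11) = 345.718 mg/L
Dose 4 (35 mg at t=12 h): 35·exp(−0.02888·7) = 28.594 mg/L
Dose 5 (280 mg at t=16 h): 280·exp(−0.02888·3) = 256.761 mg/L
C(19) = 46.214 + 162.105 + 345.718 + 28.594 + 256.761 = 839.391 mg/L

839.391 mg/L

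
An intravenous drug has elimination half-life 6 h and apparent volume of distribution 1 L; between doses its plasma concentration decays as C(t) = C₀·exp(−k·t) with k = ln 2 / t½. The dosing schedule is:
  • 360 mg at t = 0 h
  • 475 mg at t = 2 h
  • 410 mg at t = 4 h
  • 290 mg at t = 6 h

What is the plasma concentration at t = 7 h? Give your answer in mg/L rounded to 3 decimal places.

975.221 mg/L

k = ln 2 / 6 = 0.11552 per h
Dose 1 (360 mg at t=0 h): 360·exp(−0.11552·7) = 160.362 mg/L
Dose 2 (475 mg at t=2 h): 475·exp(−0.11552·5) = 266.585 mg/L
Dose 3 (410 mg at t=4 h): 410·exp(−0.11552·3) = 289.914 mg/L
Dose 4 (290 mg at t=6 h): 290·exp(−0.11552·1) = 258.361 mg/L
C(7) = 160.362 + 266.585 + 289.914 + 258.361 = 975.221 mg/L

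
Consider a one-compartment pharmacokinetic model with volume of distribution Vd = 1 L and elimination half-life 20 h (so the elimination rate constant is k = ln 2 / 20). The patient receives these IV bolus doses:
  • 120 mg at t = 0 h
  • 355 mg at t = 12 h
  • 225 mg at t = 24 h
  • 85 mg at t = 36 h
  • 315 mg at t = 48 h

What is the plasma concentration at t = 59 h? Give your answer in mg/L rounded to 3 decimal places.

k = ln 2 / 20 = 0.03466 per h
Dose 1 (120 mg at t=0 h): 120·exp(−0.03466·59) = 15.529 mg/L
Dose 2 (355 mg at t=12 h): 355·exp(−0.03466·47) = 69.632 mg/L
Dose 3 (225 mg at t=24 h): 225·exp(−0.03466·35) = 66.893 mg/L
Dose 4 (85 mg at t=36 h): 85·exp(−0.03466·23) = 38.303 mg/L
Dose 5 (315 mg at t=48 h): 315·exp(−0.03466·11) = 215.151 mg/L
C(59) = 15.529 + 69.632 + 66.893 + 38.303 + 215.151 = 405.508 mg/L

405.508 mg/L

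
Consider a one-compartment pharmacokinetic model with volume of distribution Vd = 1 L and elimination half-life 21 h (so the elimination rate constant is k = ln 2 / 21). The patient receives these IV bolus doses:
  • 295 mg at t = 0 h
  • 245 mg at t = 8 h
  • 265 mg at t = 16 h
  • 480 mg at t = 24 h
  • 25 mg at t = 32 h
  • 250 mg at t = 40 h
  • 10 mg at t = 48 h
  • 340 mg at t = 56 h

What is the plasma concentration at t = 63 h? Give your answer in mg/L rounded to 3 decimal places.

k = ln 2 / 21 = 0.03301 per h
Dose 1 (295 mg at t=0 h): 295·exp(−0.03301·63) = 36.875 mg/L
Dose 2 (245 mg at t=8 h): 245·exp(−0.03301·55) = 39.880 mg/L
Dose 3 (265 mg at t=16 h): 265·exp(−0.03301·47) = 56.171 mg/L
Dose 4 (480 mg at t=24 h): 480·exp(−0.03301·39) = 132.491 mg/L
Dose 5 (25 mg at t=32 h): 25·exp(−0.03301·31) = 8.986 mg/L
Dose 6 (250 mg at t=40 h): 250·exp(−0.03301·23) = 117.015 mg/L
Dose 7 (10 mg at t=48 h): 10·exp(−0.03301·15) = 6.095 mg/L
Dose 8 (340 mg at t=56 h): 340·exp(−0.03301·7) = 269.858 mg/L
C(63) = 36.875 + 39.880 + 56.171 + 132.491 + 8.986 + 117.015 + 6.095 + 269.858 = 667.371 mg/L

667.371 mg/L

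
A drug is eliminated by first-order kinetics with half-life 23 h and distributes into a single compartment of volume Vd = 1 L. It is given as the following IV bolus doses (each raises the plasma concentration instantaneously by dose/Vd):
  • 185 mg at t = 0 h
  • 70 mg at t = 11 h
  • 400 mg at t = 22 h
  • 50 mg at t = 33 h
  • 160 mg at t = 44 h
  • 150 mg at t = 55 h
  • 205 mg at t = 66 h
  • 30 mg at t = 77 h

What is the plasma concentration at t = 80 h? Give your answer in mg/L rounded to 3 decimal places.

393.657 mg/L

k = ln 2 / 23 = 0.03014 per h
Dose 1 (185 mg at t=0 h): 185·exp(−0.03014·80) = 16.600 mg/L
Dose 2 (70 mg at t=11 h): 70·exp(−0.03014·69) = 8.750 mg/L
Dose 3 (400 mg at t=22 h): 400·exp(−0.03014·58) = 69.653 mg/L
Dose 4 (50 mg at t=33 h): 50·exp(−0.03014·47) = 12.129 mg/L
Dose 5 (160 mg at t=44 h): 160·exp(−0.03014·36) = 54.068 mg/L
Dose 6 (150 mg at t=55 h): 150·exp(−0.03014·25) = 70.613 mg/L
Dose 7 (205 mg at t=66 h): 205·exp(−0.03014·14) = 134.437 mg/L
Dose 8 (30 mg at t=77 h): 30·exp(−0.03014·3) = 27.407 mg/L
C(80) = 16.600 + 8.750 + 69.653 + 12.129 + 54.068 + 70.613 + 134.437 + 27.407 = 393.657 mg/L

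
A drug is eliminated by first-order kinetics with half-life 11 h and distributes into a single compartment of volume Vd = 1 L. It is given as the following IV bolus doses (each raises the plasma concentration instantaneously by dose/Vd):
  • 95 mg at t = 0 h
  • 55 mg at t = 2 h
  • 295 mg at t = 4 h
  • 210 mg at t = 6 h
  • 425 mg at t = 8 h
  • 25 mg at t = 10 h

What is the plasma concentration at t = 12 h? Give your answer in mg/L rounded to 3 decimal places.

748.319 mg/L

k = ln 2 / 11 = 0.06301 per h
Dose 1 (95 mg at t=0 h): 95·exp(−0.06301·12) = 44.599 mg/L
Dose 2 (55 mg at t=2 h): 55·exp(−0.06301·10) = 29.289 mg/L
Dose 3 (295 mg at t=4 h): 295·exp(−0.06301·8) = 178.193 mg/L
Dose 4 (210 mg at t=6 h): 210·exp(−0.06301·6) = 143.887 mg/L
Dose 5 (425 mg at t=8 h): 425·exp(−0.06301·4) = 330.311 mg/L
Dose 6 (25 mg at t=10 h): 25·exp(−0.06301·2) = 22.040 mg/L
C(12) = 44.599 + 29.289 + 178.193 + 143.887 + 330.311 + 22.040 = 748.319 mg/L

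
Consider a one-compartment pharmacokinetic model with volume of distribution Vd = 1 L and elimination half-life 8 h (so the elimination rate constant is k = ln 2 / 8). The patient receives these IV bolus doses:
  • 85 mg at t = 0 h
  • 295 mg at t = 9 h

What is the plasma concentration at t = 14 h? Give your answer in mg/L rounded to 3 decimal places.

216.554 mg/L

k = ln 2 / 8 = 0.08664 per h
Dose 1 (85 mg at t=0 h): 85·exp(−0.08664·14) = 25.271 mg/L
Dose 2 (295 mg at t=9 h): 295·exp(−0.08664·5) = 191.284 mg/L
C(14) = 25.271 + 191.284 = 216.554 mg/L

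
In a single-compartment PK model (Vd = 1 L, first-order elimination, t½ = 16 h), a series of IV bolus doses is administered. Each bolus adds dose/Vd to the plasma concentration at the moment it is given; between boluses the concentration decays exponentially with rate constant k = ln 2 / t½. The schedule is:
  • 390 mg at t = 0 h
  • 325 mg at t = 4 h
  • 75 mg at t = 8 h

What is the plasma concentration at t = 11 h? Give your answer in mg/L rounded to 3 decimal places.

548.006 mg/L

k = ln 2 / 16 = 0.04332 per h
Dose 1 (390 mg at t=0 h): 390·exp(−0.04332·11) = 242.162 mg/L
Dose 2 (325 mg at t=4 h): 325·exp(−0.04332·7) = 239.984 mg/L
Dose 3 (75 mg at t=8 h): 75·exp(−0.04332·3) = 65.859 mg/L
C(11) = 242.162 + 239.984 + 65.859 = 548.006 mg/L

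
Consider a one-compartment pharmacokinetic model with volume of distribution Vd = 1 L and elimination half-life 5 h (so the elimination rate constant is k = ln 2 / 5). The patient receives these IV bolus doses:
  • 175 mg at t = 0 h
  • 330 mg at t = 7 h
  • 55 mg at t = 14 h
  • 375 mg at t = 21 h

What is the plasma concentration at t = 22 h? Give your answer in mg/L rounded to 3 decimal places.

394.139 mg/L

k = ln 2 / 5 = 0.13863 per h
Dose 1 (175 mg at t=0 h): 175·exp(−0.13863·22) = 8.289 mg/L
Dose 2 (330 mg at t=7 h): 330·exp(−0.13863·15) = 41.250 mg/L
Dose 3 (55 mg at t=14 h): 55·exp(−0.13863·8) = 18.143 mg/L
Dose 4 (375 mg at t=21 h): 375·exp(−0.13863·1) = 326.456 mg/L
C(22) = 8.289 + 41.250 + 18.143 + 326.456 = 394.139 mg/L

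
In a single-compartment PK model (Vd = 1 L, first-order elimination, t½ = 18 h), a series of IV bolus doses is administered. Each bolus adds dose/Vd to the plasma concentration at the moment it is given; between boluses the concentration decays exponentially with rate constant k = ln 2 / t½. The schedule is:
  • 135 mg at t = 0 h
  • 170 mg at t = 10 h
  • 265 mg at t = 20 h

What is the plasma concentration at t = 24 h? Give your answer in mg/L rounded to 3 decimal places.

379.899 mg/L

k = ln 2 / 18 = 0.03851 per h
Dose 1 (135 mg at t=0 h): 135·exp(−0.03851·24) = 53.575 mg/L
Dose 2 (170 mg at t=10 h): 170·exp(−0.03851·14) = 99.155 mg/L
Dose 3 (265 mg at t=20 h): 265·exp(−0.03851·4) = 227.170 mg/L
C(24) = 53.575 + 99.155 + 227.170 = 379.899 mg/L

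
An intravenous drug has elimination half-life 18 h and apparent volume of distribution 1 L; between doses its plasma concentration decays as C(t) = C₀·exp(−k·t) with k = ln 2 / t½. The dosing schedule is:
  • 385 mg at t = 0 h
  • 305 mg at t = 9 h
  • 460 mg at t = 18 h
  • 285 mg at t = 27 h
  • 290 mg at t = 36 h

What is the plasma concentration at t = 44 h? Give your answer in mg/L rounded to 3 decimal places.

k = ln 2 / 18 = 0.03851 per h
Dose 1 (385 mg at t=0 h): 385·exp(−0.03851·44) = 70.731 mg/L
Dose 2 (305 mg at t=9 h): 305·exp(−0.03851·35) = 79.244 mg/L
Dose 3 (460 mg at t=18 h): 460·exp(−0.03851·26) = 169.019 mg/L
Dose 4 (285 mg at t=27 h): 285·exp(−0.03851·17) = 148.094 mg/L
Dose 5 (290 mg at t=36 h): 290·exp(−0.03851·8) = 213.112 mg/L
C(44) = 70.731 + 79.244 + 169.019 + 148.094 + 213.112 = 680.200 mg/L

680.200 mg/L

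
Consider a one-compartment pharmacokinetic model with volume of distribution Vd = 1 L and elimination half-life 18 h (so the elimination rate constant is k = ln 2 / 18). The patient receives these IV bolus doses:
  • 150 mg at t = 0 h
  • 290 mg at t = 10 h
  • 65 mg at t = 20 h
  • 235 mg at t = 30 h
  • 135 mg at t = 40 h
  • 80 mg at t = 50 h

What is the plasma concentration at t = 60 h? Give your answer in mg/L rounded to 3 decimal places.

262.047 mg/L

k = ln 2 / 18 = 0.03851 per h
Dose 1 (150 mg at t=0 h): 150·exp(−0.03851·60) = 14.882 mg/L
Dose 2 (290 mg at t=10 h): 290·exp(−0.03851·50) = 42.287 mg/L
Dose 3 (65 mg at t=20 h): 65·exp(−0.03851·40) = 13.930 mg/L
Dose 4 (235 mg at t=30 h): 235·exp(−0.03851·30) = 74.020 mg/L
Dose 5 (135 mg at t=40 h): 135·exp(−0.03851·20) = 62.497 mg/L
Dose 6 (80 mg at t=50 h): 80·exp(−0.03851·10) = 54.432 mg/L
C(60) = 14.882 + 42.287 + 13.930 + 74.020 + 62.497 + 54.432 = 262.047 mg/L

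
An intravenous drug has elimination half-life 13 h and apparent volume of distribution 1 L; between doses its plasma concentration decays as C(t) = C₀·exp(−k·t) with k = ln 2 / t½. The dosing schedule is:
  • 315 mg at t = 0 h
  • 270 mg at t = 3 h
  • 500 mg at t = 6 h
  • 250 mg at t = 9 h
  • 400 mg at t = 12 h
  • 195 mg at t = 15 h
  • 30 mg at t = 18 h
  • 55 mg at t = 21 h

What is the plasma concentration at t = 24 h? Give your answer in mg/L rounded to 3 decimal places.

k = ln 2 / 13 = 0.05332 per h
Dose 1 (315 mg at t=0 h): 315·exp(−0.05332·24) = 87.612 mg/L
Dose 2 (270 mg at t=3 h): 270·exp(−0.05332·21) = 88.122 mg/L
Dose 3 (500 mg at t=6 h): 500·exp(−0.05332·18) = 191.496 mg/L
Dose 4 (250 mg at t=9 h): 250·exp(−0.05332·15) = 112.356 mg/L
Dose 5 (400 mg at t=12 h): 400·exp(−0.05332·12) = 210.953 mg/L
Dose 6 (195 mg at t=15 h): 195·exp(−0.05332·9) = 120.678 mg/L
Dose 7 (30 mg at t=18 h): 30·exp(−0.05332·6) = 21.786 mg/L
Dose 8 (55 mg at t=21 h): 55·exp(−0.05332·3) = 46.870 mg/L
C(24) = 87.612 + 88.122 + 191.496 + 112.356 + 210.953 + 120.678 + 21.786 + 46.870 = 879.874 mg/L

879.874 mg/L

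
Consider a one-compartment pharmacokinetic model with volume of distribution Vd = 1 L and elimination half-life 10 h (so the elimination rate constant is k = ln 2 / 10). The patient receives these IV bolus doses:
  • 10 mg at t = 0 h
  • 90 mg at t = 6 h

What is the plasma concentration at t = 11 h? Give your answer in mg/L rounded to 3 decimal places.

k = ln 2 / 10 = 0.06931 per h
Dose 1 (10 mg at t=0 h): 10·exp(−0.06931·11) = 4.665 mg/L
Dose 2 (90 mg at t=6 h): 90·exp(−0.06931·5) = 63.640 mg/L
C(11) = 4.665 + 63.640 = 68.305 mg/L

68.305 mg/L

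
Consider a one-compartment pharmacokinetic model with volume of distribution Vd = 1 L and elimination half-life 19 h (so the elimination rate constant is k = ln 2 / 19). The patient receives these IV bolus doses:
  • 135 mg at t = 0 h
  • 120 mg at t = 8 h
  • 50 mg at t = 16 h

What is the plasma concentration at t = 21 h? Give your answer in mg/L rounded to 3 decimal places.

k = ln 2 / 19 = 0.03648 per h
Dose 1 (135 mg at t=0 h): 135·exp(−0.03648·21) = 62.750 mg/L
Dose 2 (120 mg at t=8 h): 120·exp(−0.03648·13) = 74.682 mg/L
Dose 3 (50 mg at t=16 h): 50·exp(−0.03648·5) = 41.663 mg/L
C(21) = 62.750 + 74.682 + 41.663 = 179.095 mg/L

179.095 mg/L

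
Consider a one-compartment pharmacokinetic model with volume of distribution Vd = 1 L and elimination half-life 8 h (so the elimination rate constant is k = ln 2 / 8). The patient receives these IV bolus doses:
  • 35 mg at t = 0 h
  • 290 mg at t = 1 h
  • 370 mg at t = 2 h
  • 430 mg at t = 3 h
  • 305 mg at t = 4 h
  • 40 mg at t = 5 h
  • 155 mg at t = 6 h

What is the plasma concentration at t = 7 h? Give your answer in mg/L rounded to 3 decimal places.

1146.449 mg/L

k = ln 2 / 8 = 0.08664 per h
Dose 1 (35 mg at t=0 h): 35·exp(−0.08664·7) = 19.084 mg/L
Dose 2 (290 mg at t=1 h): 290·exp(−0.08664·6) = 172.435 mg/L
Dose 3 (370 mg at t=2 h): 370·exp(−0.08664·5) = 239.915 mg/L
Dose 4 (430 mg at t=3 h): 430·exp(−0.08664·4) = 304.056 mg/L
Dose 5 (305 mg at t=4 h): 305·exp(−0.08664·3) = 235.187 mg/L
Dose 6 (40 mg at t=5 h): 40·exp(−0.08664·2) = 33.636 mg/L
Dose 7 (155 mg at t=6 h): 155·exp(−0.08664·1) = 142.136 mg/L
C(7) = 19.084 + 172.435 + 239.915 + 304.056 + 235.187 + 33.636 + 142.136 = 1146.449 mg/L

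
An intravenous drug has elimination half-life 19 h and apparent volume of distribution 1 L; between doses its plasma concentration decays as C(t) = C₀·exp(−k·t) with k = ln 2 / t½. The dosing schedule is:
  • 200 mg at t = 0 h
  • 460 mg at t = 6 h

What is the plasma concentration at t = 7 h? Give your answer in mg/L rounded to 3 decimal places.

k = ln 2 / 19 = 0.03648 per h
Dose 1 (200 mg at t=0 h): 200·exp(−0.03648·7) = 154.926 mg/L
Dose 2 (460 mg at t=6 h): 460·exp(−0.03648·1) = 443.521 mg/L
C(7) = 154.926 + 443.521 = 598.447 mg/L

598.447 mg/L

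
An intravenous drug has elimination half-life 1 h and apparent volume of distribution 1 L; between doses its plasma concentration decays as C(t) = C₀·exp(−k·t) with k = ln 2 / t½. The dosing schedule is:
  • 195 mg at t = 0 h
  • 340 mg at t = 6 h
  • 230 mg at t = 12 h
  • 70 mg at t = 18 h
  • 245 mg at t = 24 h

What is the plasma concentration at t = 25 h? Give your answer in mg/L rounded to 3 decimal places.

k = ln 2 / 1 = 0.69315 per h
Dose 1 (195 mg at t=0 h): 195·exp(−0.69315·25) = 0.000 mg/L
Dose 2 (340 mg at t=6 h): 340·exp(−0.69315·19) = 0.001 mg/L
Dose 3 (230 mg at t=12 h): 230·exp(−0.69315·13) = 0.028 mg/L
Dose 4 (70 mg at t=18 h): 70·exp(−0.69315·7) = 0.547 mg/L
Dose 5 (245 mg at t=24 h): 245·exp(−0.69315·1) = 122.500 mg/L
C(25) = 0.000 + 0.001 + 0.028 + 0.547 + 122.500 = 123.076 mg/L

123.076 mg/L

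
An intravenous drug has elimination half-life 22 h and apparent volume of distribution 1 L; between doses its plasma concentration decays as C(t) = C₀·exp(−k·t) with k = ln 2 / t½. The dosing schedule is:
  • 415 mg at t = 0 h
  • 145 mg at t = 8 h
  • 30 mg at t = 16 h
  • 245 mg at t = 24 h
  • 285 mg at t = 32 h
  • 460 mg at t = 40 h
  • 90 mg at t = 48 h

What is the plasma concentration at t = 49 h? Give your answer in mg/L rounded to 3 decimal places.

850.977 mg/L

k = ln 2 / 22 = 0.03151 per h
Dose 1 (415 mg at t=0 h): 415·exp(−0.03151·49) = 88.628 mg/L
Dose 2 (145 mg at t=8 h): 145·exp(−0.03151·41) = 39.844 mg/L
Dose 3 (30 mg at t=16 h): 30·exp(−0.03151·33) = 10.607 mg/L
Dose 4 (245 mg at t=24 h): 245·exp(−0.03151·25) = 111.452 mg/L
Dose 5 (285 mg at t=32 h): 285·exp(−0.03151·17) = 166.813 mg/L
Dose 6 (460 mg at t=40 h): 460·exp(−0.03151·9) = 346.425 mg/L
Dose 7 (90 mg at t=48 h): 90·exp(−0.03151·1) = 87.209 mg/L
C(49) = 88.628 + 39.844 + 10.607 + 111.452 + 166.813 + 346.425 + 87.209 = 850.977 mg/L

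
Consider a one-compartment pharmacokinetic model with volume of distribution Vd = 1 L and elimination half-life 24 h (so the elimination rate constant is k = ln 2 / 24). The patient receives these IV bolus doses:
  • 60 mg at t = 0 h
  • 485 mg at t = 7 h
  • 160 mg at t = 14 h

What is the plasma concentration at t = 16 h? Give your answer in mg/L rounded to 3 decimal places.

k = ln 2 / 24 = 0.02888 per h
Dose 1 (60 mg at t=0 h): 60·exp(−0.02888·16) = 37.798 mg/L
Dose 2 (485 mg at t=7 h): 485·exp(−0.02888·9) = 373.986 mg/L
Dose 3 (160 mg at t=14 h): 160·exp(−0.02888·2) = 151.020 mg/L
C(16) = 37.798 + 373.986 + 151.020 = 562.804 mg/L

562.804 mg/L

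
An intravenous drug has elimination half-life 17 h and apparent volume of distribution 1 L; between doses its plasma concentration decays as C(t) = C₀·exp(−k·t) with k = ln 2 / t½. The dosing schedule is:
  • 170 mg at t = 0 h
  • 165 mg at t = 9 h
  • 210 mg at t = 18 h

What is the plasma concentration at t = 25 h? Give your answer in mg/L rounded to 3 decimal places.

k = ln 2 / 17 = 0.04077 per h
Dose 1 (170 mg at t=0 h): 170·exp(−0.04077·25) = 61.342 mg/L
Dose 2 (165 mg at t=9 h): 165·exp(−0.04077·16) = 85.933 mg/L
Dose 3 (210 mg at t=18 h): 210·exp(−0.04077·7) = 157.858 mg/L
C(25) = 61.342 + 85.933 + 157.858 = 305.133 mg/L

305.133 mg/L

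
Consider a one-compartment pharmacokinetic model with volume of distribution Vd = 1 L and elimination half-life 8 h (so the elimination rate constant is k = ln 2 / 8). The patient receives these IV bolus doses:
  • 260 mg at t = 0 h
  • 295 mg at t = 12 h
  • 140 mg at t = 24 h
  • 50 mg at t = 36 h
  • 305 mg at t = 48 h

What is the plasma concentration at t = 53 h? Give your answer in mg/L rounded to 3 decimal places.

231.666 mg/L

k = ln 2 / 8 = 0.08664 per h
Dose 1 (260 mg at t=0 h): 260·exp(−0.08664·53) = 2.634 mg/L
Dose 2 (295 mg at t=12 h): 295·exp(−0.08664·41) = 8.454 mg/L
Dose 3 (140 mg at t=24 h): 140·exp(−0.08664·29) = 11.347 mg/L
Dose 4 (50 mg at t=36 h): 50·exp(−0.08664·17) = 11.463 mg/L
Dose 5 (305 mg at t=48 h): 305·exp(−0.08664·5) = 197.768 mg/L
C(53) = 2.634 + 8.454 + 11.347 + 11.463 + 197.768 = 231.666 mg/L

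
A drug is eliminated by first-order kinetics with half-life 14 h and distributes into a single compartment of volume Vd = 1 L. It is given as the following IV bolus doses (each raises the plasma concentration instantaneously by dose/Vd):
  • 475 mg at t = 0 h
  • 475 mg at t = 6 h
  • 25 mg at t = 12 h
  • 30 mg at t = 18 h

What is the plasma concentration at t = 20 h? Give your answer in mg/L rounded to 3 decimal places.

k = ln 2 / 14 = 0.04951 per h
Dose 1 (475 mg at t=0 h): 475·exp(−0.04951·20) = 176.462 mg/L
Dose 2 (475 mg at t=6 h): 475·exp(−0.04951·14) = 237.500 mg/L
Dose 3 (25 mg at t=12 h): 25·exp(−0.04951·8) = 16.824 mg/L
Dose 4 (30 mg at t=18 h): 30·exp(−0.04951·2) = 27.172 mg/L
C(20) = 176.462 + 237.500 + 16.824 + 27.172 = 457.957 mg/L

457.957 mg/L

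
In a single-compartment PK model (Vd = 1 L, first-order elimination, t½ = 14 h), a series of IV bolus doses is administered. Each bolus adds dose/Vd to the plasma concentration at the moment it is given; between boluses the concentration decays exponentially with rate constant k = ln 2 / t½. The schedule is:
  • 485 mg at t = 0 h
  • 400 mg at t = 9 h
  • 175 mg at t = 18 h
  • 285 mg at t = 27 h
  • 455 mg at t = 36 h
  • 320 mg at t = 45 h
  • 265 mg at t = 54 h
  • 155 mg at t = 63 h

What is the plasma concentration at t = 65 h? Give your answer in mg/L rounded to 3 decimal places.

626.158 mg/L

k = ln 2 / 14 = 0.04951 per h
Dose 1 (485 mg at t=0 h): 485·exp(−0.04951·65) = 19.413 mg/L
Dose 2 (400 mg at t=9 h): 400·exp(−0.04951·56) = 25.000 mg/L
Dose 3 (175 mg at t=18 h): 175·exp(−0.04951·47) = 17.078 mg/L
Dose 4 (285 mg at t=27 h): 285·exp(−0.04951·38) = 43.427 mg/L
Dose 5 (455 mg at t=36 h): 455·exp(−0.04951·29) = 108.255 mg/L
Dose 6 (320 mg at t=45 h): 320·exp(−0.04951·20) = 118.880 mg/L
Dose 7 (265 mg at t=54 h): 265·exp(−0.04951·11) = 153.717 mg/L
Dose 8 (155 mg at t=63 h): 155·exp(−0.04951·2) = 140.387 mg/L
C(65) = 19.413 + 25.000 + 17.078 + 43.427 + 108.255 + 118.880 + 153.717 + 140.387 = 626.158 mg/L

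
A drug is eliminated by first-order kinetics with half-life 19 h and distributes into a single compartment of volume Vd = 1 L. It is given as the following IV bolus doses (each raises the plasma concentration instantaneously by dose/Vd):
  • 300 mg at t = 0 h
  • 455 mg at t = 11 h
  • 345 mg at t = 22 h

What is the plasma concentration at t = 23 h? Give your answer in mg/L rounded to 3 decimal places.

755.963 mg/L

k = ln 2 / 19 = 0.03648 per h
Dose 1 (300 mg at t=0 h): 300·exp(−0.03648·23) = 129.633 mg/L
Dose 2 (455 mg at t=11 h): 455·exp(−0.03648·12) = 293.689 mg/L
Dose 3 (345 mg at t=22 h): 345·exp(−0.03648·1) = 332.641 mg/L
C(23) = 129.633 + 293.689 + 332.641 = 755.963 mg/L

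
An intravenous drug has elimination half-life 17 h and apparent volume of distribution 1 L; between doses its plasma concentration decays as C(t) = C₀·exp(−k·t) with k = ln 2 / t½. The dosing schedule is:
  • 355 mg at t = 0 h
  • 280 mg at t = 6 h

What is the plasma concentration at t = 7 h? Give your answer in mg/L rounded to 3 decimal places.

535.668 mg/L

k = ln 2 / 17 = 0.04077 per h
Dose 1 (355 mg at t=0 h): 355·exp(−0.04077·7) = 266.855 mg/L
Dose 2 (280 mg at t=6 h): 280·exp(−0.04077·1) = 268.813 mg/L
C(7) = 266.855 + 268.813 = 535.668 mg/L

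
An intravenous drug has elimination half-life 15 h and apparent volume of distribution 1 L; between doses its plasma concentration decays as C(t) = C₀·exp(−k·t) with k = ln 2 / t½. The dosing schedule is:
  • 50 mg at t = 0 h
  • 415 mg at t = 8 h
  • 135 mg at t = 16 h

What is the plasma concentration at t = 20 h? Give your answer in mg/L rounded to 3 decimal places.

k = ln 2 / 15 = 0.04621 per h
Dose 1 (50 mg at t=0 h): 50·exp(−0.04621·20) = 19.843 mg/L
Dose 2 (415 mg at t=8 h): 415·exp(−0.04621·12) = 238.355 mg/L
Dose 3 (135 mg at t=16 h): 135·exp(−0.04621·4) = 112.217 mg/L
C(20) = 19.843 + 238.355 + 112.217 = 370.415 mg/L

370.415 mg/L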